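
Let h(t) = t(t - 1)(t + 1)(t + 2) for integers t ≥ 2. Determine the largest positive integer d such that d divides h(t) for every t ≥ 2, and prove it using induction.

d = 24

Computing the first values: h(2) = 24 and h(3) = 120; gcd(24, 120) = 24, so d ≤ 24.
We prove 24 | t(t - 1)(t + 1)(t + 2) for all t ≥ 2 by induction on t.
For the base case t = 2: h(2) = 24 = 24·(1), so 24 | h(2).
For the inductive step, assume it holds for an arbitrary j ≥ 2, i.e. 24 | h(j). Then
h(j+1) − h(j) = j·(j+1)·(j+2)·(j+3) − (j-1)·j·(j+1)·(j+2) = j·(j+1)·(j+2)·[(j+3) − (j-1)] = 4·j·(j+1)·(j+2). The product of 3 consecutive integers is divisible by (3)! = 6, so h(j+1) − h(j) is divisible by 4·6 = 24. By the inductive hypothesis 24 | h(j), hence 24 | h(j+1).
By the principle of mathematical induction, the result holds for all t ≥ 2.
Therefore the largest such d is 24.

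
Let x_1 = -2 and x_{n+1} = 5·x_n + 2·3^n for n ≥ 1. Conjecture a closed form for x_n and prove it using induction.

Computing the first terms: x_1 = -2, x_2 = -4, x_3 = -2. This suggests x_n = -3^n + 5^(n - 1).
Base step (n = 1): the formula gives -2 = -2 = x_1.
Inductive step: assume the claim holds for n = p, so x_p = -3^p + 5^(p - 1).
Then x_{p+1} = 5·x_p + 2·3^p = 5·(-3^p + 5^(p - 1)) + 2·3^p = -3^(p + 1) + 5^p = -3^(p+1) + 5^((p+1) - 1),
which is the claimed formula at n = p+1.
By the principle of mathematical induction, the result holds for all n ≥ 1.

x_n = -3^n + 5^(n - 1)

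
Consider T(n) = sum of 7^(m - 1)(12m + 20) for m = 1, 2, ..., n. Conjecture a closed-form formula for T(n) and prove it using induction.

We claim T(n) = 7^n(2n + 3) - 3 for all n ≥ 1.
When n = 1: T(1) = 32, and the closed form gives 32. They agree.
Inductive step: suppose the statement holds for some m ≥ 1, so T(m) = 7^m(2m + 3) - 3.
Then T(m+1) = T(m) + (7^m(12m + 32)) = (7^m(2m + 3) - 3) + (7^m(12m + 32)).
Simplifying, T(m+1) = 14·7^m·m + 35·7^m - 3 = 7^(m+1)(2(m+1) + 3) - 3,
which is the closed form with n = m+1.
This completes the induction.

T(n) = 7^n(2n + 3) - 3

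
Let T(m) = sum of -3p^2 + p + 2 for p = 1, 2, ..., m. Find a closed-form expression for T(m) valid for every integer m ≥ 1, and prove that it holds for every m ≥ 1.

We claim T(m) = -m(m - 1)(m + 2) for all m ≥ 1.
Base case (m = 1): T(1) = 0, and the closed form gives 0. They agree.
Inductive step: suppose the statement holds for some p ≥ 1, so T(p) = p(-p^2 - p + 2).
Then T(p+1) = T(p) + (p(-3p - 5)) = (p(-p^2 - p + 2)) + (p(-3p - 5)).
Simplifying, T(p+1) = -p(p + 1)(p + 3) = -(p+1)((p+1) - 1)((p+1) + 2),
which is the closed form with m = p+1.
By the principle of mathematical induction, the result holds for all m ≥ 1.

T(m) = -m(m - 1)(m + 2)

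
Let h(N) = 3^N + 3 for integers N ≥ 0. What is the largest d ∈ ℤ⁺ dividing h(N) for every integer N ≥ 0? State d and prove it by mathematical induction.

Computing the first values: h(0) = 4 and h(1) = 6; gcd(4, 6) = 2, so d ≤ 2.
We prove 2 | 3^N + 3 for all N ≥ 0 by induction on N.
When N = 0: h(0) = 4 = 2·(2), so 2 | h(0).
Inductive step: assume the claim holds for N = i, i.e. 2 | h(i). Then
h(i+1) = 3^(i+1) + 3 = 3·(3^i + 3) - 6 = 3·h(i) - 6. The first term is divisible by 2 by the inductive hypothesis, and -6 is divisible by 2. Hence 2 | h(i+1).
This completes the induction.
Therefore the largest such d is 2.

d = 2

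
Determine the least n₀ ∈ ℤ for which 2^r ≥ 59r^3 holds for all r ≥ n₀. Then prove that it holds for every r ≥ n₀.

At r = 18: 262144 < 344088, so the inequality fails and n₀ ≥ 19. We prove 2^r ≥ 59r^3 for all r ≥ 19.
Base step (r = 19): 2^r = 524288 and 59r^3 = 404681, so 524288 ≥ 404681.
Suppose the result is true for r = p, so 2^p ≥ 59p^3.
Then 2^(p + 1) = 2·(2^p) ≥ 2·(59p^3).
Also, for p ≥ 19 we have 2·(59p^3) ≥ 59(p+1)^3, since 2 ≥ (1 + 1/p)^3 for all p ≥ 19.
Combining, 2^(p + 1) ≥ 59(p+1)^3.
By induction, the statement is established for all r ≥ 19.
Hence the smallest such n₀ is 19.

n₀ = 19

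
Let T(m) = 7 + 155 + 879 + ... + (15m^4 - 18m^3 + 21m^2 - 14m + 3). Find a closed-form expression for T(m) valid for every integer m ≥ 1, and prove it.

We claim T(m) = m(3m^4 + 3m^3 + 3m^2 - m - 1) for all m ≥ 1.
Base case (m = 1): T(1) = 7, and the closed form gives 7. They agree.
For the inductive step, assume it holds for an arbitrary j ≥ 1, so T(j) = j(3j^4 + 3j^3 + 3j^2 - j - 1).
Then T(j+1) = T(j) + (15j^4 + 42j^3 + 57j^2 + 34j + 7) = (j(3j^4 + 3j^3 + 3j^2 - j - 1)) + (15j^4 + 42j^3 + 57j^2 + 34j + 7).
Simplifying, T(j+1) = (j + 1)(3j^4 + 15j^3 + 30j^2 + 26j + 7) = (j+1)(3(j+1)^4 + 3(j+1)^3 + 3(j+1)^2 - (j+1) - 1),
which is the closed form with m = j+1.
By induction, the statement is established for all m ≥ 1.

T(m) = m(3m^4 + 3m^3 + 3m^2 - m - 1)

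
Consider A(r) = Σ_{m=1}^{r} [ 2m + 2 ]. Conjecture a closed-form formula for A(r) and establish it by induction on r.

A(r) = r(r + 3)

We claim A(r) = r(r + 3) for all r ≥ 1.
Base step (r = 1): A(1) = 4, and the closed form gives 4. They agree.
Inductive step: suppose the statement holds for some m ≥ 1, so A(m) = m(m + 3).
Then A(m+1) = A(m) + (2m + 4) = (m(m + 3)) + (2m + 4).
Simplifying, A(m+1) = (m + 1)(m + 4) = (m+1)((m+1) + 3),
which is the closed form with r = m+1.
This completes the induction.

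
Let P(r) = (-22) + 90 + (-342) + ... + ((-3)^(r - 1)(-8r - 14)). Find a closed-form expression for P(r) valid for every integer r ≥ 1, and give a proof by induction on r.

We claim P(r) = 2(-3)^r(r + 2) - 4 for all r ≥ 1.
When r = 1: P(1) = -22, and the closed form gives -22. They agree.
Inductive step: suppose the statement holds for some k ≥ 1, so P(k) = 2(-3)^k(k + 2) - 4.
Then P(k+1) = P(k) + ((-3)^k(-8k - 22)) = (2(-3)^k(k + 2) - 4) + ((-3)^k(-8k - 22)).
Simplifying, P(k+1) = -6(-3)^k·k - 18(-3)^k - 4 = 2(-3)^(k+1)((k+1) + 2) - 4,
which is the closed form with r = k+1.
By the principle of mathematical induction, the result holds for all r ≥ 1.

P(r) = 2(-3)^r(r + 2) - 4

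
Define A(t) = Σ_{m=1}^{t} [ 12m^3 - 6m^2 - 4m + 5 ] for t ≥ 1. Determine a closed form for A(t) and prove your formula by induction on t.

We claim A(t) = t(3t^3 + 4t^2 - 2t + 2) for all t ≥ 1.
Base case (t = 1): A(1) = 7, and the closed form gives 7. They agree.
Inductive step: suppose the statement holds for some m ≥ 1, so A(m) = m(3m^3 + 4m^2 - 2m + 2).
Then A(m+1) = A(m) + (12m^3 + 30m^2 + 20m + 7) = (m(3m^3 + 4m^2 - 2m + 2)) + (12m^3 + 30m^2 + 20m + 7).
Simplifying, A(m+1) = (m + 1)(3m^3 + 13m^2 + 15m + 7) = (m+1)(3(m+1)^3 + 4(m+1)^2 - 2(m+1) + 2),
which is the closed form with t = m+1.
This completes the induction.

A(t) = t(3t^3 + 4t^2 - 2t + 2)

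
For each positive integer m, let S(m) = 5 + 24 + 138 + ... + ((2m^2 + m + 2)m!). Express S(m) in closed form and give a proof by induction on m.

We claim S(m) = (2m + 1)(m + 1)! - 1 for all m ≥ 1.
When m = 1: S(1) = 5, and the closed form gives 5. They agree.
For the inductive step, assume it holds for an arbitrary j ≥ 1, so S(j) = (2j + 1)(j + 1)! - 1.
Then S(j+1) = S(j) + ((2j^2 + 5j + 5)(j + 1)!) = ((2j + 1)(j + 1)! - 1) + ((2j^2 + 5j + 5)(j + 1)!).
Simplifying, S(j+1) = (2(j+1) + 1)((j+1) + 1)! - 1,
which is the closed form with m = j+1.
This completes the induction.

S(m) = (2m + 1)(m + 1)! - 1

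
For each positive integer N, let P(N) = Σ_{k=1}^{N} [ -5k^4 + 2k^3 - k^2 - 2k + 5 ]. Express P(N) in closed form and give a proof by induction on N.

P(N) = -N(N^4 + 2N^3 + N^2 + N - 4)

We claim P(N) = -N(N^4 + 2N^3 + N^2 + N - 4) for all N ≥ 1.
Base step (N = 1): P(1) = -1, and the closed form gives -1. They agree.
Inductive step: assume the claim holds for N = k, so P(k) = k(-k^4 - 2k^3 - k^2 - k + 4).
Then P(k+1) = P(k) + (-5k^4 - 18k^3 - 25k^2 - 18k - 1) = (k(-k^4 - 2k^3 - k^2 - k + 4)) + (-5k^4 - 18k^3 - 25k^2 - 18k - 1).
Simplifying, P(k+1) = -(k + 1)(k^4 + 6k^3 + 13k^2 + 13k + 1) = -(k+1)((k+1)^4 + 2(k+1)^3 + (k+1)^2 + (k+1) - 4),
which is the closed form with N = k+1.
By induction, the statement is established for all N ≥ 1.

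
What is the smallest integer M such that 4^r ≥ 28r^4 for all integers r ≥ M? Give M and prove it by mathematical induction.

M = 9

At r = 8: 65536 < 114688, so the inequality fails and M ≥ 9. We prove 4^r ≥ 28r^4 for all r ≥ 9.
Base case (r = 9): 4^r = 262144 and 28r^4 = 183708, so 262144 ≥ 183708.
For the inductive step, assume it holds for an arbitrary p ≥ 9, so 4^p ≥ 28p^4.
Then 4^(p + 1) = 4·(4^p) ≥ 4·(28p^4).
Also, for p ≥ 9 we have 4·(28p^4) ≥ 28(p+1)^4, since 4 ≥ (1 + 1/p)^4 for all p ≥ 9.
Combining, 4^(p + 1) ≥ 28(p+1)^4.
Hence, by induction on r, the claim holds for every r ≥ 9.
Hence the smallest such M is 9.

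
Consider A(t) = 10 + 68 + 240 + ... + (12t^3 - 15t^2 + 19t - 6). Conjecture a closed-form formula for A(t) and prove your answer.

We claim A(t) = t(3t^3 + t^2 + 5t + 1) for all t ≥ 1.
For the base case t = 1: A(1) = 10, and the closed form gives 10. They agree.
For the inductive step, assume it holds for an arbitrary r ≥ 1, so A(r) = r(3r^3 + r^2 + 5r + 1).
Then A(r+1) = A(r) + (12r^3 + 21r^2 + 25r + 10) = (r(3r^3 + r^2 + 5r + 1)) + (12r^3 + 21r^2 + 25r + 10).
Simplifying, A(r+1) = (r + 1)(3r^3 + 10r^2 + 16r + 10) = (r+1)(3(r+1)^3 + (r+1)^2 + 5(r+1) + 1),
which is the closed form with t = r+1.
Hence, by induction on t, the claim holds for every t ≥ 1.

A(t) = t(3t^3 + t^2 + 5t + 1)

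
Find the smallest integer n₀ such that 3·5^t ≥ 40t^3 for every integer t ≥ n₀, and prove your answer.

n₀ = 5

At t = 4: 1875 < 2560, so the inequality fails and n₀ ≥ 5. We prove 3·5^t ≥ 40t^3 for all t ≥ 5.
Base step (t = 5): 3·5^t = 9375 and 40t^3 = 5000, so 9375 ≥ 5000.
For the inductive step, assume it holds for an arbitrary i ≥ 5, so 3·5^i ≥ 40i^3.
Then 3·5^(i + 1) = 5·(3·5^i) ≥ 5·(40i^3).
Also, for i ≥ 5 we have 5·(40i^3) ≥ 40(i+1)^3, since 5 ≥ (1 + 1/i)^3 for all i ≥ 5.
Combining, 3·5^(i + 1) ≥ 40(i+1)^3.
Hence, by induction on t, the claim holds for every t ≥ 5.
Hence the smallest such n₀ is 5.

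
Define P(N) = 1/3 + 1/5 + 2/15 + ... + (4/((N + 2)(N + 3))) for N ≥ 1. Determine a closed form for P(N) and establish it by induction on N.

P(N) = 4N/(3(N + 3))

We claim P(N) = 4N/(3(N + 3)) for all N ≥ 1.
For the base case N = 1: P(1) = 1/3, and the closed form gives 1/3. They agree.
Inductive step: assume the claim holds for N = m, so P(m) = 4m/(3(m + 3)).
Then P(m+1) = P(m) + (4/((m + 3)(m + 4))) = (4m/(3(m + 3))) + (4/((m + 3)(m + 4))).
Simplifying, P(m+1) = 4(m + 1)/(3(m + 4)) = 4(m+1)/(3((m+1) + 3)),
which is the closed form with N = m+1.
By induction, the statement is established for all N ≥ 1.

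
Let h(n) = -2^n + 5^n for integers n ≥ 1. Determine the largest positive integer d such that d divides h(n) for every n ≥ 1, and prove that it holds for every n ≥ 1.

Computing the first values: h(1) = 3 and h(2) = 21; gcd(3, 21) = 3, so d ≤ 3.
We prove 3 | -2^n + 5^n for all n ≥ 1 by induction on n.
Base case (n = 1): h(1) = 3 = 3·(1), so 3 | h(1).
Inductive step: assume the claim holds for n = p, i.e. 3 | h(p). Then
5^{p+1} − 2^{p+1} = 5·5^p − 2·2^p = 5·(5^p − 2^p) + (3)·2^p. The first term is divisible by 3 by the inductive hypothesis, and the second term (3)·2^p is divisible by 3 since 3 | 3. Hence 3 | h(p+1).
This completes the induction.
Therefore the largest such d is 3.

d = 3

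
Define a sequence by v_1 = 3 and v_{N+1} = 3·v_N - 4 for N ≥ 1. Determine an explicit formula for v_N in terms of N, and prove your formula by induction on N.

v_N = 3^(N - 1) + 2

Computing the first terms: v_1 = 3, v_2 = 5, v_3 = 11. This suggests v_N = 3^(N - 1) + 2.
When N = 1: the formula gives 3 = 3 = v_1.
Suppose the result is true for N = r, so v_r = 3^(r - 1) + 2.
Then v_{r+1} = 3·v_r - 4 = 3·(3^(r - 1) + 2) - 4 = 3^r + 2 = 3^((r+1) - 1) + 2,
which is the claimed formula at N = r+1.
By induction, the statement is established for all N ≥ 1.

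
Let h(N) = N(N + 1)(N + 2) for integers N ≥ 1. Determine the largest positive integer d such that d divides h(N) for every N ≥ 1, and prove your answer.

d = 6

Computing the first values: h(1) = 6 and h(2) = 24; gcd(6, 24) = 6, so d ≤ 6.
We prove 6 | N(N + 1)(N + 2) for all N ≥ 1 by induction on N.
Base step (N = 1): h(1) = 6 = 6·(1), so 6 | h(1).
Suppose the result is true for N = i, i.e. 6 | h(i). Then
h(i+1) − h(i) = (i+1)·(i+2)·(i+3) − i·(i+1)·(i+2) = (i+1)·(i+2)·[(i+3) − i] = 3·(i+1)·(i+2). The product of 2 consecutive integers is divisible by (2)! = 2, so h(i+1) − h(i) is divisible by 3·2 = 6. By the inductive hypothesis 6 | h(i), hence 6 | h(i+1).
Hence, by induction on N, the claim holds for every N ≥ 1.
Therefore the largest such d is 6.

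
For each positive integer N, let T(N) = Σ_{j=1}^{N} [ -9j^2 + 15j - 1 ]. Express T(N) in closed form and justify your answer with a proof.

T(N) = -N(3N^2 - 3N - 5)

We claim T(N) = -N(3N^2 - 3N - 5) for all N ≥ 1.
Base step (N = 1): T(1) = 5, and the closed form gives 5. They agree.
Inductive step: suppose the statement holds for some j ≥ 1, so T(j) = j(-3j^2 + 3j + 5).
Then T(j+1) = T(j) + (-9j^2 - 3j + 5) = (j(-3j^2 + 3j + 5)) + (-9j^2 - 3j + 5).
Simplifying, T(j+1) = -(j + 1)(3j^2 + 3j - 5) = -(j+1)(3(j+1)^2 - 3(j+1) - 5),
which is the closed form with N = j+1.
This completes the induction.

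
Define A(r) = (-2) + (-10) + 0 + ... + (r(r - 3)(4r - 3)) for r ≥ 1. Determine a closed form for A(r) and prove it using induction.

A(r) = r(r + 1)(r^2 - 4r + 2)

We claim A(r) = r(r + 1)(r^2 - 4r + 2) for all r ≥ 1.
When r = 1: A(1) = -2, and the closed form gives -2. They agree.
Inductive step: suppose the statement holds for some j ≥ 1, so A(j) = j(j^3 - 3j^2 - 2j + 2).
Then A(j+1) = A(j) + ((j - 2)(j + 1)(4j + 1)) = (j(j^3 - 3j^2 - 2j + 2)) + ((j - 2)(j + 1)(4j + 1)).
Simplifying, A(j+1) = (j + 1)(j + 2)(j^2 - 2j - 1) = (j+1)((j+1) + 1)((j+1)^2 - 4(j+1) + 2),
which is the closed form with r = j+1.
By the principle of mathematical induction, the result holds for all r ≥ 1.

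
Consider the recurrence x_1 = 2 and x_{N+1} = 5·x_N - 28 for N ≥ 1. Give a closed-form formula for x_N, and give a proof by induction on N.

Computing the first terms: x_1 = 2, x_2 = -18, x_3 = -118. This suggests x_N = -5^N + 7.
When N = 1: the formula gives 2 = 2 = x_1.
For the inductive step, assume it holds for an arbitrary k ≥ 1, so x_k = -5^k + 7.
Then x_{k+1} = 5·x_k - 28 = 5·(-5^k + 7) - 28 = -5^(k + 1) + 7,
which is the claimed formula at N = k+1.
Hence, by induction on N, the claim holds for every N ≥ 1.

x_N = -5^N + 7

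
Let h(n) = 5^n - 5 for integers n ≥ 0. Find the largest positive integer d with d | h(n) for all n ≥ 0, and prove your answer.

Computing the first values: h(0) = -4 and h(1) = 0; gcd(-4, 0) = 4, so d ≤ 4.
We prove 4 | 5^n - 5 for all n ≥ 0 by induction on n.
Base case (n = 0): h(0) = -4 = 4·(-1), so 4 | h(0).
Inductive step: assume the claim holds for n = k, i.e. 4 | h(k). Then
h(k+1) = 5^(k+1) - 5 = 5·(5^k - 5) + 20 = 5·h(k) + 20. The first term is divisible by 4 by the inductive hypothesis, and 20 is divisible by 4. Hence 4 | h(k+1).
This completes the induction.
Therefore the largest such d is 4.

d = 4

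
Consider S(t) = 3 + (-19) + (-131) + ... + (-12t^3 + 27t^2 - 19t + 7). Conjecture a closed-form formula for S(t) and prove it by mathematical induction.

S(t) = -t(3t^3 - 3t^2 - t - 2)

We claim S(t) = -t(3t^3 - 3t^2 - t - 2) for all t ≥ 1.
For the base case t = 1: S(1) = 3, and the closed form gives 3. They agree.
For the inductive step, assume it holds for an arbitrary r ≥ 1, so S(r) = r(-3r^3 + 3r^2 + r + 2).
Then S(r+1) = S(r) + (-12r^3 - 9r^2 - r + 3) = (r(-3r^3 + 3r^2 + r + 2)) + (-12r^3 - 9r^2 - r + 3).
Simplifying, S(r+1) = -(r + 1)(3r^3 + 6r^2 + 2r - 3) = -(r+1)(3(r+1)^3 - 3(r+1)^2 - (r+1) - 2),
which is the closed form with t = r+1.
By the principle of mathematical induction, the result holds for all t ≥ 1.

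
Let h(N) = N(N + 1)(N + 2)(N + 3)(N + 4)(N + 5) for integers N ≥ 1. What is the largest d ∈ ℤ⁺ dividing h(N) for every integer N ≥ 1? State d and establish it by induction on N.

d = 720

Computing the first values: h(1) = 720 and h(2) = 5040; gcd(720, 5040) = 720, so d ≤ 720.
We prove 720 | N(N + 1)(N + 2)(N + 3)(N + 4)(N + 5) for all N ≥ 1 by induction on N.
When N = 1: h(1) = 720 = 720·(1), so 720 | h(1).
Inductive step: assume the claim holds for N = p, i.e. 720 | h(p). Then
h(p+1) − h(p) = (p+1)·(p+2)·(p+3)·(p+4)·(p+5)·(p+6) − p·(p+1)·(p+2)·(p+3)·(p+4)·(p+5) = (p+1)·(p+2)·(p+3)·(p+4)·(p+5)·[(p+6) − p] = 6·(p+1)·(p+2)·(p+3)·(p+4)·(p+5). The product of 5 consecutive integers is divisible by (5)! = 120, so h(p+1) − h(p) is divisible by 6·120 = 720. By the inductive hypothesis 720 | h(p), hence 720 | h(p+1).
By induction, the statement is established for all N ≥ 1.
Therefore the largest such d is 720.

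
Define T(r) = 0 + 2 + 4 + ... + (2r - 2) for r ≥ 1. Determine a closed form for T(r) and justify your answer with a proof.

We claim T(r) = r(r - 1) for all r ≥ 1.
When r = 1: T(1) = 0, and the closed form gives 0. They agree.
For the inductive step, assume it holds for an arbitrary m ≥ 1, so T(m) = m(m - 1).
Then T(m+1) = T(m) + (2m) = (m(m - 1)) + (2m).
Simplifying, T(m+1) = m(m + 1) = (m+1)((m+1) - 1),
which is the closed form with r = m+1.
By the principle of mathematical induction, the result holds for all r ≥ 1.

T(r) = r(r - 1)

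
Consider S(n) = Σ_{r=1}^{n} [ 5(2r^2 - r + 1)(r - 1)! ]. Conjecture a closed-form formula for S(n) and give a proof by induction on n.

S(n) = (10n + 5)n! - 5

We claim S(n) = (10n + 5)n! - 5 for all n ≥ 1.
When n = 1: S(1) = 10, and the closed form gives 10. They agree.
Suppose the result is true for n = r, so S(r) = (10r + 5)r! - 5.
Then S(r+1) = S(r) + (5(2r^2 + 3r + 2)r!) = ((10r + 5)r! - 5) + (5(2r^2 + 3r + 2)r!).
Simplifying, S(r+1) = (10(r+1) + 5)(r+1)! - 5,
which is the closed form with n = r+1.
This completes the induction.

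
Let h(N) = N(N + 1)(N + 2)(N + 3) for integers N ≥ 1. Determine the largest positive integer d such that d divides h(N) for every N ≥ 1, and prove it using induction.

d = 24

Computing the first values: h(1) = 24 and h(2) = 120; gcd(24, 120) = 24, so d ≤ 24.
We prove 24 | N(N + 1)(N + 2)(N + 3) for all N ≥ 1 by induction on N.
Base step (N = 1): h(1) = 24 = 24·(1), so 24 | h(1).
For the inductive step, assume it holds for an arbitrary r ≥ 1, i.e. 24 | h(r). Then
h(r+1) − h(r) = (r+1)·(r+2)·(r+3)·(r+4) − r·(r+1)·(r+2)·(r+3) = (r+1)·(r+2)·(r+3)·[(r+4) − r] = 4·(r+1)·(r+2)·(r+3). The product of 3 consecutive integers is divisible by (3)! = 6, so h(r+1) − h(r) is divisible by 4·6 = 24. By the inductive hypothesis 24 | h(r), hence 24 | h(r+1).
Hence, by induction on N, the claim holds for every N ≥ 1.
Therefore the largest such d is 24.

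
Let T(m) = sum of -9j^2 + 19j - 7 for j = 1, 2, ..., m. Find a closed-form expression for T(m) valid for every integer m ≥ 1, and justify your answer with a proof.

T(m) = -m(3m^2 - 5m - 1)

We claim T(m) = -m(3m^2 - 5m - 1) for all m ≥ 1.
For the base case m = 1: T(1) = 3, and the closed form gives 3. They agree.
Inductive step: suppose the statement holds for some j ≥ 1, so T(j) = j(-3j^2 + 5j + 1).
Then T(j+1) = T(j) + (-9j^2 + j + 3) = (j(-3j^2 + 5j + 1)) + (-9j^2 + j + 3).
Simplifying, T(j+1) = -(j + 1)(3j^2 + j - 3) = -(j+1)(3(j+1)^2 - 5(j+1) - 1),
which is the closed form with m = j+1.
By the principle of mathematical induction, the result holds for all m ≥ 1.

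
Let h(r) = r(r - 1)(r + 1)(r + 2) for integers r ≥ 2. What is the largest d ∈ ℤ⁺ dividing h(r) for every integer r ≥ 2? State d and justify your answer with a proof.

Computing the first values: h(2) = 24 and h(3) = 120; gcd(24, 120) = 24, so d ≤ 24.
We prove 24 | r(r - 1)(r + 1)(r + 2) for all r ≥ 2 by induction on r.
When r = 2: h(2) = 24 = 24·(1), so 24 | h(2).
Suppose the result is true for r = j, i.e. 24 | h(j). Then
h(j+1) − h(j) = j·(j+1)·(j+2)·(j+3) − (j-1)·j·(j+1)·(j+2) = j·(j+1)·(j+2)·[(j+3) − (j-1)] = 4·j·(j+1)·(j+2). The product of 3 consecutive integers is divisible by (3)! = 6, so h(j+1) − h(j) is divisible by 4·6 = 24. By the inductive hypothesis 24 | h(j), hence 24 | h(j+1).
By the principle of mathematical induction, the result holds for all r ≥ 2.
Therefore the largest such d is 24.

d = 24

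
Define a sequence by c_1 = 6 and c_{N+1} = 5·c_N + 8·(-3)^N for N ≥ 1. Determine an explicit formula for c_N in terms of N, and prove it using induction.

c_N = -(-3)^N + 3·5^(N - 1)

Computing the first terms: c_1 = 6, c_2 = 6, c_3 = 102. This suggests c_N = -(-3)^N + 3·5^(N - 1).
When N = 1: the formula gives 6 = 6 = c_1.
Suppose the result is true for N = r, so c_r = -(-3)^r + 3·5^(r - 1).
Then c_{r+1} = 5·c_r + 8·(-3)^r = 5·(-(-3)^r + 3·5^(r - 1)) + 8·(-3)^r = -(-3)^(r + 1) + 3·5^r = -(-3)^(r+1) + 3·5^((r+1) - 1),
which is the claimed formula at N = r+1.
Hence, by induction on N, the claim holds for every N ≥ 1.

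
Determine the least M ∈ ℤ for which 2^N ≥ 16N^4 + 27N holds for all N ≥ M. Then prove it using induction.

At N = 21: 2097152 < 3112263, so the inequality fails and M ≥ 22. We prove 2^N ≥ 16N^4 + 27N for all N ≥ 22.
When N = 22: 2^N = 4194304 and 16N^4 + 27N = 3748690, so 4194304 ≥ 3748690.
Inductive step: suppose the statement holds for some m ≥ 22, so 2^m ≥ 16m^4 + 27m.
Then 2^(m + 1) = 2·(2^m) ≥ 2·(16m^4 + 27m).
Also, for m ≥ 22 we have 2·(16m^4 + 27m) ≥ 16(m+1)^4 + 27(m+1), since 2·(16m^4 + 27m) − (16(m+1)^4 + 27(m+1)) = 16m^4 - 64m^3 - 96m^2 - 37m - 43, which is nonnegative for all m ≥ 22.
Combining, 2^(m + 1) ≥ 16(m+1)^4 + 27(m+1).
By induction, the statement is established for all N ≥ 22.
Hence the smallest such M is 22.

M = 22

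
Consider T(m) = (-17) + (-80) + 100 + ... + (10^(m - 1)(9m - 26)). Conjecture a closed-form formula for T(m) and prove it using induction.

T(m) = 10^m(m - 3) + 3

We claim T(m) = 10^m(m - 3) + 3 for all m ≥ 1.
Base step (m = 1): T(1) = -17, and the closed form gives -17. They agree.
Inductive step: suppose the statement holds for some p ≥ 1, so T(p) = 10^p(p - 3) + 3.
Then T(p+1) = T(p) + (10^p(9p - 17)) = (10^p(p - 3) + 3) + (10^p(9p - 17)).
Simplifying, T(p+1) = 10·10^p·p - 20·10^p + 3 = 10^(p+1)((p+1) - 3) + 3,
which is the closed form with m = p+1.
Hence, by induction on m, the claim holds for every m ≥ 1.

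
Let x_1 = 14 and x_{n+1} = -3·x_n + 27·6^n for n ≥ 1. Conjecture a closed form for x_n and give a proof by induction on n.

x_n = -4(-3)^(n - 1) + 3·6^n

Computing the first terms: x_1 = 14, x_2 = 120, x_3 = 612. This suggests x_n = -4(-3)^(n - 1) + 3·6^n.
Base case (n = 1): the formula gives 14 = 14 = x_1.
For the inductive step, assume it holds for an arbitrary r ≥ 1, so x_r = -4(-3)^(r - 1) + 3·6^r.
Then x_{r+1} = -3·x_r + 27·6^r = -3·(-4(-3)^(r - 1) + 3·6^r) + 27·6^r = -4(-3)^r + 3·6^(r + 1) = -4(-3)^((r+1) - 1) + 3·6^(r+1),
which is the claimed formula at n = r+1.
Hence, by induction on n, the claim holds for every n ≥ 1.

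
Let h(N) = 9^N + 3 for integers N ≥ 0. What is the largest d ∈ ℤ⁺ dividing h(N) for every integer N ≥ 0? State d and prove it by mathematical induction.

Computing the first values: h(0) = 4 and h(1) = 12; gcd(4, 12) = 4, so d ≤ 4.
We prove 4 | 9^N + 3 for all N ≥ 0 by induction on N.
Base step (N = 0): h(0) = 4 = 4·(1), so 4 | h(0).
Suppose the result is true for N = i, i.e. 4 | h(i). Then
h(i+1) = 9^(i+1) + 3 = 9·(9^i + 3) - 24 = 9·h(i) - 24. The first term is divisible by 4 by the inductive hypothesis, and -24 is divisible by 4. Hence 4 | h(i+1).
Hence, by induction on N, the claim holds for every N ≥ 0.
Therefore the largest such d is 4.

d = 4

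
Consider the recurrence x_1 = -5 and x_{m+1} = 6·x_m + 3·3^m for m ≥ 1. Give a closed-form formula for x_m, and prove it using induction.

x_m = -3^m - 2·6^(m - 1)

Computing the first terms: x_1 = -5, x_2 = -21, x_3 = -99. This suggests x_m = -3^m - 2·6^(m - 1).
Base step (m = 1): the formula gives -5 = -5 = x_1.
For the inductive step, assume it holds for an arbitrary i ≥ 1, so x_i = -3^i - 2·6^(i - 1).
Then x_{i+1} = 6·x_i + 3·3^i = 6·(-3^i - 2·6^(i - 1)) + 3·3^i = -3^(i + 1) - 2·6^i = -3^(i+1) - 2·6^((i+1) - 1),
which is the claimed formula at m = i+1.
By the principle of mathematical induction, the result holds for all m ≥ 1.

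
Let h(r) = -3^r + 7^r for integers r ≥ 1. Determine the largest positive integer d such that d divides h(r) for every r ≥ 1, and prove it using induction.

Computing the first values: h(1) = 4 and h(2) = 40; gcd(4, 40) = 4, so d ≤ 4.
We prove 4 | -3^r + 7^r for all r ≥ 1 by induction on r.
Base case (r = 1): h(1) = 4 = 4·(1), so 4 | h(1).
Inductive step: suppose the statement holds for some m ≥ 1, i.e. 4 | h(m). Then
7^{m+1} − 3^{m+1} = 7·7^m − 3·3^m = 7·(7^m − 3^m) + (4)·3^m. The first term is divisible by 4 by the inductive hypothesis, and the second term (4)·3^m is divisible by 4 since 4 | 4. Hence 4 | h(m+1).
Hence, by induction on r, the claim holds for every r ≥ 1.
Therefore the largest such d is 4.

d = 4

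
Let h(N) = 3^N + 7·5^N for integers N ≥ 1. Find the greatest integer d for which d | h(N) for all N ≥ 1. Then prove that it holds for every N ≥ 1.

Computing the first values: h(1) = 38 and h(2) = 184; gcd(38, 184) = 2, so d ≤ 2.
We prove 2 | 3^N + 7·5^N for all N ≥ 1 by induction on N.
Base case (N = 1): h(1) = 38 = 2·(19), so 2 | h(1).
Inductive step: assume the claim holds for N = m, i.e. 2 | h(m). Then
h(m+1) − 5·h(m) = (3^(m+1) + 7·5^(m+1)) − 5·(3^m + 7·5^m) = (1)·3^m·(3 − 5) = (-2)·3^m. Since 2 | h(m) by the inductive hypothesis, 2 | 5·h(m); and 2 | -2 since -2 = 2·-1. Therefore 2 | h(m+1).
This completes the induction.
Therefore the largest such d is 2.

d = 2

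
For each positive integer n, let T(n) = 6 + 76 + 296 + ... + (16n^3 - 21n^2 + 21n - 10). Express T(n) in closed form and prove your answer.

T(n) = n(4n^3 + n^2 + 4n - 3)

We claim T(n) = n(4n^3 + n^2 + 4n - 3) for all n ≥ 1.
For the base case n = 1: T(1) = 6, and the closed form gives 6. They agree.
For the inductive step, assume it holds for an arbitrary r ≥ 1, so T(r) = r(4r^3 + r^2 + 4r - 3).
Then T(r+1) = T(r) + (16r^3 + 27r^2 + 27r + 6) = (r(4r^3 + r^2 + 4r - 3)) + (16r^3 + 27r^2 + 27r + 6).
Simplifying, T(r+1) = (r + 1)(4r^3 + 13r^2 + 18r + 6) = (r+1)(4(r+1)^3 + (r+1)^2 + 4(r+1) - 3),
which is the closed form with n = r+1.
This completes the induction.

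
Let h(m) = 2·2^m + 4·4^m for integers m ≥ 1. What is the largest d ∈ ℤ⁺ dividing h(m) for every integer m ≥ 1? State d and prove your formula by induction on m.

d = 4

Computing the first values: h(1) = 20 and h(2) = 72; gcd(20, 72) = 4, so d ≤ 4.
We prove 4 | 2·2^m + 4·4^m for all m ≥ 1 by induction on m.
When m = 1: h(1) = 20 = 4·(5), so 4 | h(1).
Inductive step: suppose the statement holds for some r ≥ 1, i.e. 4 | h(r). Then
h(r+1) − 4·h(r) = (2·2^(r+1) + 4·4^(r+1)) − 4·(2·2^r + 4·4^r) = (2)·2^r·(2 − 4) = (-4)·2^r. Since 4 | h(r) by the inductive hypothesis, 4 | 4·h(r); and 4 | -4 since -4 = 4·-1. Therefore 4 | h(r+1).
By the principle of mathematical induction, the result holds for all m ≥ 1.
Therefore the largest such d is 4.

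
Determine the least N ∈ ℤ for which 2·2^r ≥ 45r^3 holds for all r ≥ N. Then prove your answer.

N = 17

At r = 16: 131072 < 184320, so the inequality fails and N ≥ 17. We prove 2·2^r ≥ 45r^3 for all r ≥ 17.
When r = 17: 2·2^r = 262144 and 45r^3 = 221085, so 262144 ≥ 221085.
Suppose the result is true for r = p, so 2·2^p ≥ 45p^3.
Then 2·2^(p + 1) = 2·(2·2^p) ≥ 2·(45p^3).
Also, for p ≥ 17 we have 2·(45p^3) ≥ 45(p+1)^3, since 2 ≥ (1 + 1/p)^3 for all p ≥ 17.
Combining, 2·2^(p + 1) ≥ 45(p+1)^3.
Hence, by induction on r, the claim holds for every r ≥ 17.
Hence the smallest such N is 17.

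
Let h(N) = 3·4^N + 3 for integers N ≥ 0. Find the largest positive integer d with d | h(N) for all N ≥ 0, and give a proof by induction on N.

d = 3

Computing the first values: h(0) = 6 and h(1) = 15; gcd(6, 15) = 3, so d ≤ 3.
We prove 3 | 3·4^N + 3 for all N ≥ 0 by induction on N.
Base case (N = 0): h(0) = 6 = 3·(2), so 3 | h(0).
Inductive step: suppose the statement holds for some p ≥ 0, i.e. 3 | h(p). Then
h(p+1) = 3·4^(p+1) + 3 = 4·(3·4^p + 3) - 9 = 4·h(p) - 9. The first term is divisible by 3 by the inductive hypothesis, and -9 is divisible by 3. Hence 3 | h(p+1).
By the principle of mathematical induction, the result holds for all N ≥ 0.
Therefore the largest such d is 3.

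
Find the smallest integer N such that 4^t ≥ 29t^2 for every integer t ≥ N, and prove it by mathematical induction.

At t = 4: 256 < 464, so the inequality fails and N ≥ 5. We prove 4^t ≥ 29t^2 for all t ≥ 5.
Base case (t = 5): 4^t = 1024 and 29t^2 = 725, so 1024 ≥ 725.
Inductive step: suppose the statement holds for some m ≥ 5, so 4^m ≥ 29m^2.
Then 4^(m + 1) = 4·(4^m) ≥ 4·(29m^2).
Also, for m ≥ 5 we have 4·(29m^2) ≥ 29(m+1)^2, since 4 ≥ (1 + 1/m)^2 for all m ≥ 5.
Combining, 4^(m + 1) ≥ 29(m+1)^2.
By induction, the statement is established for all t ≥ 5.
Hence the smallest such N is 5.

N = 5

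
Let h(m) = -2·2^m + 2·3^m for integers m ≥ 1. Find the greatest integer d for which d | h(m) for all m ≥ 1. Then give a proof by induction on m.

d = 2

Computing the first values: h(1) = 2 and h(2) = 10; gcd(2, 10) = 2, so d ≤ 2.
We prove 2 | -2·2^m + 2·3^m for all m ≥ 1 by induction on m.
Base step (m = 1): h(1) = 2 = 2·(1), so 2 | h(1).
Suppose the result is true for m = j, i.e. 2 | h(j). Then
h(j+1) − 3·h(j) = (-2·2^(j+1) + 2·3^(j+1)) − 3·(-2·2^j + 2·3^j) = (-2)·2^j·(2 − 3) = (2)·2^j. Since 2 | h(j) by the inductive hypothesis, 2 | 3·h(j); and 2 | 2 since 2 = 2·1. Therefore 2 | h(j+1).
Hence, by induction on m, the claim holds for every m ≥ 1.
Therefore the largest such d is 2.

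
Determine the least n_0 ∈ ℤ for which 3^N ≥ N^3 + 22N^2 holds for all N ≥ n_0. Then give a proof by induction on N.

At N = 6: 729 < 1008, so the inequality fails and n_0 ≥ 7. We prove 3^N ≥ N^3 + 22N^2 for all N ≥ 7.
Base case (N = 7): 3^N = 2187 and N^3 + 22N^2 = 1421, so 2187 ≥ 1421.
Inductive step: assume the claim holds for N = k, so 3^k ≥ k^3 + 22k^2.
Then 3^(k + 1) = 3·(3^k) ≥ 3·(k^3 + 22k^2).
Also, for k ≥ 7 we have 3·(k^3 + 22k^2) ≥ (k+1)^3 + 22(k+1)^2, since 3·(k^3 + 22k^2) − ((k+1)^3 + 22(k+1)^2) = 2k^3 + 41k^2 - 47k - 23, which is nonnegative for all k ≥ 7.
Combining, 3^(k + 1) ≥ (k+1)^3 + 22(k+1)^2.
By the principle of mathematical induction, the result holds for all N ≥ 7.
Hence the smallest such n_0 is 7.

n_0 = 7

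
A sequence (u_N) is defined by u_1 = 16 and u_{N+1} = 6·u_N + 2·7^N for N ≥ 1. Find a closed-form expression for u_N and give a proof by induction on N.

Computing the first terms: u_1 = 16, u_2 = 110, u_3 = 758. This suggests u_N = 2·6^(N - 1) + 2·7^N.
Base step (N = 1): the formula gives 16 = 16 = u_1.
Inductive step: assume the claim holds for N = j, so u_j = 2·6^(j - 1) + 2·7^j.
Then u_{j+1} = 6·u_j + 2·7^j = 6·(2·6^(j - 1) + 2·7^j) + 2·7^j = 2·6^j + 2·7^(j + 1) = 2·6^((j+1) - 1) + 2·7^(j+1),
which is the claimed formula at N = j+1.
By the principle of mathematical induction, the result holds for all N ≥ 1.

u_N = 2·6^(N - 1) + 2·7^N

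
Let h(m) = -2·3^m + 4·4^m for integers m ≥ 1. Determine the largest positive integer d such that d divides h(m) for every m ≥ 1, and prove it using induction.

d = 2

Computing the first values: h(1) = 10 and h(2) = 46; gcd(10, 46) = 2, so d ≤ 2.
We prove 2 | -2·3^m + 4·4^m for all m ≥ 1 by induction on m.
For the base case m = 1: h(1) = 10 = 2·(5), so 2 | h(1).
Suppose the result is true for m = r, i.e. 2 | h(r). Then
h(r+1) − 4·h(r) = (-2·3^(r+1) + 4·4^(r+1)) − 4·(-2·3^r + 4·4^r) = (-2)·3^r·(3 − 4) = (2)·3^r. Since 2 | h(r) by the inductive hypothesis, 2 | 4·h(r); and 2 | 2 since 2 = 2·1. Therefore 2 | h(r+1).
Hence, by induction on m, the claim holds for every m ≥ 1.
Therefore the largest such d is 2.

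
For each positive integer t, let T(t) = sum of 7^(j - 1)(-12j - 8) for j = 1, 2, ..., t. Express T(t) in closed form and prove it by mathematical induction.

We claim T(t) = -7^t(2t + 1) + 1 for all t ≥ 1.
When t = 1: T(1) = -20, and the closed form gives -20. They agree.
Inductive step: suppose the statement holds for some j ≥ 1, so T(j) = -7^j(2j + 1) + 1.
Then T(j+1) = T(j) + (7^j(-12j - 20)) = (-7^j(2j + 1) + 1) + (7^j(-12j - 20)).
Simplifying, T(j+1) = -14·7^j·j - 21·7^j + 1 = -7^(j+1)(2(j+1) + 1) + 1,
which is the closed form with t = j+1.
By the principle of mathematical induction, the result holds for all t ≥ 1.

T(t) = -7^t(2t + 1) + 1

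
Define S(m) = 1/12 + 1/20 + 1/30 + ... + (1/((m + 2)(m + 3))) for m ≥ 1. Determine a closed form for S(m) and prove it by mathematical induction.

We claim S(m) = m/(3(m + 3)) for all m ≥ 1.
When m = 1: S(1) = 1/12, and the closed form gives 1/12. They agree.
Inductive step: assume the claim holds for m = i, so S(i) = i/(3(i + 3)).
Then S(i+1) = S(i) + (1/((i + 3)(i + 4))) = (i/(3(i + 3))) + (1/((i + 3)(i + 4))).
Simplifying, S(i+1) = (i + 1)/(3(i + 4)) = (i+1)/(3((i+1) + 3)),
which is the closed form with m = i+1.
Hence, by induction on m, the claim holds for every m ≥ 1.

S(m) = m/(3(m + 3))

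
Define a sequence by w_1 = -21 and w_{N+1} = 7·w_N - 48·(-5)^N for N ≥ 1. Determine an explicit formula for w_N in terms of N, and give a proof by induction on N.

w_N = 4(-5)^N - 7^(N - 1)

Computing the first terms: w_1 = -21, w_2 = 93, w_3 = -549. This suggests w_N = 4(-5)^N - 7^(N - 1).
For the base case N = 1: the formula gives -21 = -21 = w_1.
Inductive step: assume the claim holds for N = p, so w_p = 4(-5)^p - 7^(p - 1).
Then w_{p+1} = 7·w_p - 48·(-5)^p = 7·(4(-5)^p - 7^(p - 1)) - 48·(-5)^p = 4(-5)^(p + 1) - 7^p = 4(-5)^(p+1) - 7^((p+1) - 1),
which is the claimed formula at N = p+1.
Hence, by induction on N, the claim holds for every N ≥ 1.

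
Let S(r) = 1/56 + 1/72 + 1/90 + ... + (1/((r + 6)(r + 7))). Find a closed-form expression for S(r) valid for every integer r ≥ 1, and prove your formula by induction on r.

S(r) = r/(7(r + 7))

We claim S(r) = r/(7(r + 7)) for all r ≥ 1.
When r = 1: S(1) = 1/56, and the closed form gives 1/56. They agree.
Inductive step: suppose the statement holds for some i ≥ 1, so S(i) = i/(7(i + 7)).
Then S(i+1) = S(i) + (1/((i + 7)(i + 8))) = (i/(7(i + 7))) + (1/((i + 7)(i + 8))).
Simplifying, S(i+1) = (i + 1)/(7(i + 8)) = (i+1)/(7((i+1) + 7)),
which is the closed form with r = i+1.
Hence, by induction on r, the claim holds for every r ≥ 1.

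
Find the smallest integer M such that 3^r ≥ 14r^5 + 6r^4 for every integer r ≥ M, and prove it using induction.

M = 15

At r = 14: 4782969 < 7760032, so the inequality fails and M ≥ 15. We prove 3^r ≥ 14r^5 + 6r^4 for all r ≥ 15.
When r = 15: 3^r = 14348907 and 14r^5 + 6r^4 = 10935000, so 14348907 ≥ 10935000.
For the inductive step, assume it holds for an arbitrary m ≥ 15, so 3^m ≥ 14m^5 + 6m^4.
Then 3^(m + 1) = 3·(3^m) ≥ 3·(14m^5 + 6m^4).
Also, for m ≥ 15 we have 3·(14m^5 + 6m^4) ≥ 14(m+1)^5 + 6(m+1)^4, since 3·(14m^5 + 6m^4) − (14(m+1)^5 + 6(m+1)^4) = 28m^5 - 58m^4 - 164m^3 - 176m^2 - 94m - 20, which is nonnegative for all m ≥ 15.
Combining, 3^(m + 1) ≥ 14(m+1)^5 + 6(m+1)^4.
By the principle of mathematical induction, the result holds for all r ≥ 15.
Hence the smallest such M is 15.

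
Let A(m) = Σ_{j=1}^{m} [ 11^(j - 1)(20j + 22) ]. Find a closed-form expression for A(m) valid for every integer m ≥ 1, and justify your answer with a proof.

We claim A(m) = 2·11^m(m + 1) - 2 for all m ≥ 1.
For the base case m = 1: A(1) = 42, and the closed form gives 42. They agree.
Inductive step: assume the claim holds for m = j, so A(j) = 2·11^j(j + 1) - 2.
Then A(j+1) = A(j) + (11^j(20j + 42)) = (2·11^j(j + 1) - 2) + (11^j(20j + 42)).
Simplifying, A(j+1) = 22·11^j·j + 44·11^j - 2 = 2·11^(j+1)((j+1) + 1) - 2,
which is the closed form with m = j+1.
By induction, the statement is established for all m ≥ 1.

A(m) = 2·11^m(m + 1) - 2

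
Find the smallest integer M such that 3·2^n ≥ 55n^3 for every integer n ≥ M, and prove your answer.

At n = 16: 196608 < 225280, so the inequality fails and M ≥ 17. We prove 3·2^n ≥ 55n^3 for all n ≥ 17.
Base step (n = 17): 3·2^n = 393216 and 55n^3 = 270215, so 393216 ≥ 270215.
Suppose the result is true for n = m, so 3·2^m ≥ 55m^3.
Then 3·2^(m + 1) = 2·(3·2^m) ≥ 2·(55m^3).
Also, for m ≥ 17 we have 2·(55m^3) ≥ 55(m+1)^3, since 2 ≥ (1 + 1/m)^3 for all m ≥ 17.
Combining, 3·2^(m + 1) ≥ 55(m+1)^3.
By the principle of mathematical induction, the result holds for all n ≥ 17.
Hence the smallest such M is 17.

M = 17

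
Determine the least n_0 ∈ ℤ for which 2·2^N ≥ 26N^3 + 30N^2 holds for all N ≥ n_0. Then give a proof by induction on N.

n_0 = 16

At N = 15: 65536 < 94500, so the inequality fails and n_0 ≥ 16. We prove 2·2^N ≥ 26N^3 + 30N^2 for all N ≥ 16.
When N = 16: 2·2^N = 131072 and 26N^3 + 30N^2 = 114176, so 131072 ≥ 114176.
For the inductive step, assume it holds for an arbitrary r ≥ 16, so 2·2^r ≥ 26r^3 + 30r^2.
Then 2·2^(r + 1) = 2·(2·2^r) ≥ 2·(26r^3 + 30r^2).
Also, for r ≥ 16 we have 2·(26r^3 + 30r^2) ≥ 26(r+1)^3 + 30(r+1)^2, since 2·(26r^3 + 30r^2) − (26(r+1)^3 + 30(r+1)^2) = 26r^3 - 48r^2 - 138r - 56, which is nonnegative for all r ≥ 16.
Combining, 2·2^(r + 1) ≥ 26(r+1)^3 + 30(r+1)^2.
By induction, the statement is established for all N ≥ 16.
Hence the smallest such n_0 is 16.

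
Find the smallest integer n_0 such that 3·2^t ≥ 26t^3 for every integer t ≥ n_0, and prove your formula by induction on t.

n_0 = 15

At t = 14: 49152 < 71344, so the inequality fails and n_0 ≥ 15. We prove 3·2^t ≥ 26t^3 for all t ≥ 15.
Base step (t = 15): 3·2^t = 98304 and 26t^3 = 87750, so 98304 ≥ 87750.
Inductive step: suppose the statement holds for some m ≥ 15, so 3·2^m ≥ 26m^3.
Then 3·2^(m + 1) = 2·(3·2^m) ≥ 2·(26m^3).
Also, for m ≥ 15 we have 2·(26m^3) ≥ 26(m+1)^3, since 2 ≥ (1 + 1/m)^3 for all m ≥ 15.
Combining, 3·2^(m + 1) ≥ 26(m+1)^3.
This completes the induction.
Hence the smallest such n_0 is 15.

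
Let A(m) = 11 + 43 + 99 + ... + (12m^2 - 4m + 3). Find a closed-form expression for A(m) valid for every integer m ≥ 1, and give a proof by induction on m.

We claim A(m) = m(4m^2 + 4m + 3) for all m ≥ 1.
When m = 1: A(1) = 11, and the closed form gives 11. They agree.
Suppose the result is true for m = k, so A(k) = k(4k^2 + 4k + 3).
Then A(k+1) = A(k) + (12k^2 + 20k + 11) = (k(4k^2 + 4k + 3)) + (12k^2 + 20k + 11).
Simplifying, A(k+1) = (k + 1)(4k^2 + 12k + 11) = (k+1)(4(k+1)^2 + 4(k+1) + 3),
which is the closed form with m = k+1.
By induction, the statement is established for all m ≥ 1.

A(m) = m(4m^2 + 4m + 3)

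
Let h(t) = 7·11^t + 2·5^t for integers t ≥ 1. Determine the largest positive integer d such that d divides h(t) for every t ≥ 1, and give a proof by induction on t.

d = 3

Computing the first values: h(1) = 87 and h(2) = 897; gcd(87, 897) = 3, so d ≤ 3.
We prove 3 | 7·11^t + 2·5^t for all t ≥ 1 by induction on t.
Base case (t = 1): h(1) = 87 = 3·(29), so 3 | h(1).
For the inductive step, assume it holds for an arbitrary i ≥ 1, i.e. 3 | h(i). Then
h(i+1) − 11·h(i) = (7·11^(i+1) + 2·5^(i+1)) − 11·(7·11^i + 2·5^i) = (2)·5^i·(5 − 11) = (-12)·5^i. Since 3 | h(i) by the inductive hypothesis, 3 | 11·h(i); and 3 | -12 since -12 = 3·-4. Therefore 3 | h(i+1).
By the principle of mathematical induction, the result holds for all t ≥ 1.
Therefore the largest such d is 3.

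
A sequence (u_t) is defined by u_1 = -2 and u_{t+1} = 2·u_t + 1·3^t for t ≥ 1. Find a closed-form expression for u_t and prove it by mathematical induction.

Computing the first terms: u_1 = -2, u_2 = -1, u_3 = 7. This suggests u_t = -5·2^(t - 1) + 3^t.
Base case (t = 1): the formula gives -2 = -2 = u_1.
Suppose the result is true for t = i, so u_i = -5·2^(i - 1) + 3^i.
Then u_{i+1} = 2·u_i + 1·3^i = 2·(-5·2^(i - 1) + 3^i) + 1·3^i = -5·2^i + 3^(i + 1) = -5·2^((i+1) - 1) + 3^(i+1),
which is the claimed formula at t = i+1.
Hence, by induction on t, the claim holds for every t ≥ 1.

u_t = -5·2^(t - 1) + 3^t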